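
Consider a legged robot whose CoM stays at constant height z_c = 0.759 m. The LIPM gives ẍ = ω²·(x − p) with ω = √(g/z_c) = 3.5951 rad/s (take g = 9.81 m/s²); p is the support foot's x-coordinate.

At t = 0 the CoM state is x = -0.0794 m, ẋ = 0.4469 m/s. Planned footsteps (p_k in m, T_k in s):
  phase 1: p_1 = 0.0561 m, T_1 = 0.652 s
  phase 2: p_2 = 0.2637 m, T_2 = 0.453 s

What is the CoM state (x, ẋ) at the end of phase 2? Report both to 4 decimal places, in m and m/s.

phase 1: p=0.0561, T=0.652, ωT=2.344005, cosh=5.259421, sinh=5.163478; start (x,ẋ)=(-0.079400, 0.446900) → end (x,ẋ)=(-0.014689, -0.164881)
phase 2: p=0.2637, T=0.453, ωT=1.628580, cosh=2.646421, sinh=2.450213; start (x,ẋ)=(-0.014689, -0.164881) → end (x,ẋ)=(-0.585409, -2.888611)

x = -0.5854, ẋ = -2.8886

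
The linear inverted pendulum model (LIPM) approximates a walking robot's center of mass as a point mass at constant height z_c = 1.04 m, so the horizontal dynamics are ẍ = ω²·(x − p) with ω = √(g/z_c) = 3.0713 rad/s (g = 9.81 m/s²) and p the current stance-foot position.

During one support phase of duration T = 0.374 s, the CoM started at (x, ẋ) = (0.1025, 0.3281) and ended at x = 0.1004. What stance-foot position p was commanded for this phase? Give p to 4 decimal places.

ωT = 3.0713·0.374 = 1.148666; cosh(ωT) = 1.735521, sinh(ωT) = 1.418462
x(T) = p + (x₀−p)·cosh(ωT) + (ẋ₀/ω)·sinh(ωT) ⇒ p·(1 − cosh) = x(T) − x₀·cosh − (ẋ₀/ω)·sinh
numerator   = 0.1004 − (0.1025)·1.735521 − (0.3281/3.0713)·1.418462 = -0.229022
denominator = 1 − 1.735521 = -0.735521
p = -0.229022 / -0.735521 = 0.3114

p = 0.3114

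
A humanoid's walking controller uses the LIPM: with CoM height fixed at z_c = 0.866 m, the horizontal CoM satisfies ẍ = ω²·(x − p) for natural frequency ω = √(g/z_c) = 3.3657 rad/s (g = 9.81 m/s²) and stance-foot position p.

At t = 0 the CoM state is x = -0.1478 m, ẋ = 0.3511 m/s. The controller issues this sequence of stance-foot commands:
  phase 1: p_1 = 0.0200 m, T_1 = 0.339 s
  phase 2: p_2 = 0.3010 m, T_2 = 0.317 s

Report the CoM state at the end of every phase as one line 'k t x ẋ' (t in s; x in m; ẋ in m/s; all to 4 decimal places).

phase 1: p=0.0200, T=0.339, ωT=1.140972, cosh=1.724659, sinh=1.405151; start (x,ẋ)=(-0.147800, 0.351100) → end (x,ẋ)=(-0.122817, -0.188051)
phase 2: p=0.3010, T=0.317, ωT=1.066927, cosh=1.625249, sinh=1.281185; start (x,ẋ)=(-0.122817, -0.188051) → end (x,ẋ)=(-0.459391, -2.133163)

1 0.3390 -0.1228 -0.1881
2 0.6560 -0.4594 -2.1332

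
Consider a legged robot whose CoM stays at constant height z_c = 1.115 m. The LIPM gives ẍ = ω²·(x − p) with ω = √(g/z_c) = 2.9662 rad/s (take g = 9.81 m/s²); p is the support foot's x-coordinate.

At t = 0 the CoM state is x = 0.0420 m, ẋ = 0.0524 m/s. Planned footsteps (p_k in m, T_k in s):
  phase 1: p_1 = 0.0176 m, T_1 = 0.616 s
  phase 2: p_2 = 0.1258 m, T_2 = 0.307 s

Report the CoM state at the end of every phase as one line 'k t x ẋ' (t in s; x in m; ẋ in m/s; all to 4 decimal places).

phase 1: p=0.0176, T=0.616, ωT=1.827179, cosh=3.188597, sinh=3.027730; start (x,ẋ)=(0.042000, 0.052400) → end (x,ẋ)=(0.148889, 0.386215)
phase 2: p=0.1258, T=0.307, ωT=0.910623, cosh=1.444073, sinh=1.041799; start (x,ẋ)=(0.148889, 0.386215) → end (x,ẋ)=(0.294790, 0.629071)

1 0.6160 0.1489 0.3862
2 0.9230 0.2948 0.6291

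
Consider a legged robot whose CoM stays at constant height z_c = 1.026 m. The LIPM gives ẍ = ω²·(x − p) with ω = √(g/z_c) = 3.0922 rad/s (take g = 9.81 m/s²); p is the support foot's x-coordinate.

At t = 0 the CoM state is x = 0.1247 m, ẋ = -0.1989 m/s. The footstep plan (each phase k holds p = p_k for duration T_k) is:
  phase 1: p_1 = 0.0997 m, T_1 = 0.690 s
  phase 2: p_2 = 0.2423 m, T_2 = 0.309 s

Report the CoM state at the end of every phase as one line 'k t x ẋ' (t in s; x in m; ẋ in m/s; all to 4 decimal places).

1 0.6900 -0.0611 -0.5298
2 0.9990 -0.4002 -1.8297

phase 1: p=0.0997, T=0.690, ωT=2.133618, cosh=4.281888, sinh=4.163479; start (x,ẋ)=(0.124700, -0.198900) → end (x,ẋ)=(-0.061061, -0.529810)
phase 2: p=0.2423, T=0.309, ωT=0.955490, cosh=1.492284, sinh=1.107660; start (x,ẋ)=(-0.061061, -0.529810) → end (x,ẋ)=(-0.400184, -1.829670)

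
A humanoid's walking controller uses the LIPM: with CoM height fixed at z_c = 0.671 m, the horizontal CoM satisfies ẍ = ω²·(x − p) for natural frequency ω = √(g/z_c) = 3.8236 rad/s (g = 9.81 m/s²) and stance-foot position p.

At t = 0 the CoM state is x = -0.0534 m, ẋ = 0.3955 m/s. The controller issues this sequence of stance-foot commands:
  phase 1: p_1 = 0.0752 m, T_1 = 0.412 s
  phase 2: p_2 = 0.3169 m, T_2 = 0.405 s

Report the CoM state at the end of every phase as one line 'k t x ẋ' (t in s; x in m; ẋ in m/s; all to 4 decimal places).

phase 1: p=0.0752, T=0.412, ωT=1.575323, cosh=2.519622, sinh=2.312681; start (x,ẋ)=(-0.053400, 0.395500) → end (x,ẋ)=(-0.009608, -0.140670)
phase 2: p=0.3169, T=0.405, ωT=1.548558, cosh=2.458618, sinh=2.246063; start (x,ẋ)=(-0.009608, -0.140670) → end (x,ẋ)=(-0.568490, -3.149916)

1 0.4120 -0.0096 -0.1407
2 0.8170 -0.5685 -3.1499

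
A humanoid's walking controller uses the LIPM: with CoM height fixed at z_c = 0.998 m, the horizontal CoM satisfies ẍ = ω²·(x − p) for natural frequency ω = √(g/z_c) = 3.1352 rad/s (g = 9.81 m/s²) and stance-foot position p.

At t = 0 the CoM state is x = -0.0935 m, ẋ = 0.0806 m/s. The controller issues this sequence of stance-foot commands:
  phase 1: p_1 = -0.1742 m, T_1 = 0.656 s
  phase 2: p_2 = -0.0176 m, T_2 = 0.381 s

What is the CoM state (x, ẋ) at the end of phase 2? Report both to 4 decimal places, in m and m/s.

x = 1.0750, ẋ = 3.5676

phase 1: p=-0.1742, T=0.656, ωT=2.056691, cosh=3.973964, sinh=3.846088; start (x,ẋ)=(-0.093500, 0.080600) → end (x,ẋ)=(0.245374, 1.293403)
phase 2: p=-0.0176, T=0.381, ωT=1.194511, cosh=1.802398, sinh=1.499546; start (x,ẋ)=(0.245374, 1.293403) → end (x,ẋ)=(1.075011, 3.567568)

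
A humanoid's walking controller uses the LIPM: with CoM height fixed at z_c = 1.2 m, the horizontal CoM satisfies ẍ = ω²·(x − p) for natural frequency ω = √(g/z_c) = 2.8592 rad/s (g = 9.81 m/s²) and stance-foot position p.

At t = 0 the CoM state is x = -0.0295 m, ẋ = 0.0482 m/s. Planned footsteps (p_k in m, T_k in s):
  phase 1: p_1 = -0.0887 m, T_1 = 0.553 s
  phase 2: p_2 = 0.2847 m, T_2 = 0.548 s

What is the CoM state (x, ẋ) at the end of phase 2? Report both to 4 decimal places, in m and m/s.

phase 1: p=-0.0887, T=0.553, ωT=1.581138, cosh=2.533111, sinh=2.327371; start (x,ẋ)=(-0.029500, 0.048200) → end (x,ẋ)=(0.100495, 0.516038)
phase 2: p=0.2847, T=0.548, ωT=1.566842, cosh=2.500097, sinh=2.291394; start (x,ẋ)=(0.100495, 0.516038) → end (x,ẋ)=(0.237727, 0.083313)

x = 0.2377, ẋ = 0.0833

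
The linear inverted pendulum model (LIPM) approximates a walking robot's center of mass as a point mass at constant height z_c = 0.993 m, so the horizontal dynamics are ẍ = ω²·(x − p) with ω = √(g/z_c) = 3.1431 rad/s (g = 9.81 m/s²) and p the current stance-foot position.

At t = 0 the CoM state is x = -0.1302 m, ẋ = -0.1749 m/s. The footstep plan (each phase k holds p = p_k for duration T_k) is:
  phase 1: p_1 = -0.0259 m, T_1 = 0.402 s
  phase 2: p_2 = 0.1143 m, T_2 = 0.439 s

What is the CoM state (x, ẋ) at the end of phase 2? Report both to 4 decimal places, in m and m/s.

phase 1: p=-0.0259, T=0.402, ωT=1.263526, cosh=1.910265, sinh=1.627610; start (x,ẋ)=(-0.130200, -0.174900) → end (x,ẋ)=(-0.315710, -0.867677)
phase 2: p=0.1143, T=0.439, ωT=1.379821, cosh=2.112907, sinh=1.861283; start (x,ẋ)=(-0.315710, -0.867677) → end (x,ẋ)=(-1.308093, -4.348965)

x = -1.3081, ẋ = -4.3490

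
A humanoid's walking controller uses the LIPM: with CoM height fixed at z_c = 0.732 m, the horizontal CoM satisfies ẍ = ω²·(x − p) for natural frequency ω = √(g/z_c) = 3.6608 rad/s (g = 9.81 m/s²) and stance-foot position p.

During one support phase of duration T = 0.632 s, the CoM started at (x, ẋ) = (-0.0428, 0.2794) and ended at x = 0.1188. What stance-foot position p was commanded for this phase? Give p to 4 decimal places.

p = 0.0109

ωT = 3.6608·0.632 = 2.313626; cosh(ωT) = 5.104959, sinh(ωT) = 5.006057
x(T) = p + (x₀−p)·cosh(ωT) + (ẋ₀/ω)·sinh(ωT) ⇒ p·(1 − cosh) = x(T) − x₀·cosh − (ẋ₀/ω)·sinh
numerator   = 0.1188 − (-0.0428)·5.104959 − (0.2794/3.6608)·5.006057 = -0.044781
denominator = 1 − 5.104959 = -4.104959
p = -0.044781 / -4.104959 = 0.0109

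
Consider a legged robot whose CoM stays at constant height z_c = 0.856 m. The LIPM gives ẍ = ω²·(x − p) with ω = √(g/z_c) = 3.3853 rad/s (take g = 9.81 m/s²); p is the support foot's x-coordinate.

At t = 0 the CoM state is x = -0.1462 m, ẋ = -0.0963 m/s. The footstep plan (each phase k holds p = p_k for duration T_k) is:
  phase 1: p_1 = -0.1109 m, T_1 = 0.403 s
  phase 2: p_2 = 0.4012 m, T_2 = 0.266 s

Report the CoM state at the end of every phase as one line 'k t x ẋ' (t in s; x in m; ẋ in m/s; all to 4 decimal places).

1 0.4030 -0.2365 -0.4192
2 0.6690 -0.6402 -2.8186

phase 1: p=-0.1109, T=0.403, ωT=1.364276, cosh=2.084227, sinh=1.828662; start (x,ẋ)=(-0.146200, -0.096300) → end (x,ẋ)=(-0.236492, -0.419238)
phase 2: p=0.4012, T=0.266, ωT=0.900490, cosh=1.433589, sinh=1.027219; start (x,ẋ)=(-0.236492, -0.419238) → end (x,ẋ)=(-0.640200, -2.818554)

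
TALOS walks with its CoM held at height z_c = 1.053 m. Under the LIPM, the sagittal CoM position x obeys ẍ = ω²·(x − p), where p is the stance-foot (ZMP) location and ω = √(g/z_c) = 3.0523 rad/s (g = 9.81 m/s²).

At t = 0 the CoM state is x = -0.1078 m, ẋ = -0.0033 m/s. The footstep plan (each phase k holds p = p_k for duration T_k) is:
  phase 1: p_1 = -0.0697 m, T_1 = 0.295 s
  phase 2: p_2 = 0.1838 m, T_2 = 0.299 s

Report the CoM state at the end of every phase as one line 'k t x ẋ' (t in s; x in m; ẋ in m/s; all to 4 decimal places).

phase 1: p=-0.0697, T=0.295, ωT=0.900428, cosh=1.433526, sinh=1.027131; start (x,ẋ)=(-0.107800, -0.003300) → end (x,ẋ)=(-0.125428, -0.124178)
phase 2: p=0.1838, T=0.299, ωT=0.912638, cosh=1.446174, sinh=1.044710; start (x,ẋ)=(-0.125428, -0.124178) → end (x,ẋ)=(-0.305900, -1.165640)

1 0.2950 -0.1254 -0.1242
2 0.5940 -0.3059 -1.1656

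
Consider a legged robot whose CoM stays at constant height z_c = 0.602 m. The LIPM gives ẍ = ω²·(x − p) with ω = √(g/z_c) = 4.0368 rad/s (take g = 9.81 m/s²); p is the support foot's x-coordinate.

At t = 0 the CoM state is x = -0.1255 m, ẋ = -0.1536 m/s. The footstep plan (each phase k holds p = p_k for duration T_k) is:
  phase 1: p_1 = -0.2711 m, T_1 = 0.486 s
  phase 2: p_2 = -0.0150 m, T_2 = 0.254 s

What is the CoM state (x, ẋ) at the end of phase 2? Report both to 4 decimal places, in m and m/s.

phase 1: p=-0.2711, T=0.486, ωT=1.961885, cosh=3.626657, sinh=3.486064; start (x,ẋ)=(-0.125500, -0.153600) → end (x,ẋ)=(0.124297, 1.491908)
phase 2: p=-0.0150, T=0.254, ωT=1.025347, cosh=1.573368, sinh=1.214696; start (x,ẋ)=(0.124297, 1.491908) → end (x,ẋ)=(0.653088, 3.030358)

x = 0.6531, ẋ = 3.0304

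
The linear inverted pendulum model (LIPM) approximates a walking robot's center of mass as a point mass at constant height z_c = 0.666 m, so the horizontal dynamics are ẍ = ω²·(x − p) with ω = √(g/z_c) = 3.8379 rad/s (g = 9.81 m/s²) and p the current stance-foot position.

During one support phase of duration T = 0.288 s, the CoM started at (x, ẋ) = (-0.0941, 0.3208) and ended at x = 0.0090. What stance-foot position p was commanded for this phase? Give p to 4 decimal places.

ωT = 3.8379·0.288 = 1.105315; cosh(ωT) = 1.675641, sinh(ωT) = 1.344535
x(T) = p + (x₀−p)·cosh(ωT) + (ẋ₀/ω)·sinh(ωT) ⇒ p·(1 − cosh) = x(T) − x₀·cosh − (ẋ₀/ω)·sinh
numerator   = 0.0090 − (-0.0941)·1.675641 − (0.3208/3.8379)·1.344535 = 0.054292
denominator = 1 − 1.675641 = -0.675641
p = 0.054292 / -0.675641 = -0.0804

p = -0.0804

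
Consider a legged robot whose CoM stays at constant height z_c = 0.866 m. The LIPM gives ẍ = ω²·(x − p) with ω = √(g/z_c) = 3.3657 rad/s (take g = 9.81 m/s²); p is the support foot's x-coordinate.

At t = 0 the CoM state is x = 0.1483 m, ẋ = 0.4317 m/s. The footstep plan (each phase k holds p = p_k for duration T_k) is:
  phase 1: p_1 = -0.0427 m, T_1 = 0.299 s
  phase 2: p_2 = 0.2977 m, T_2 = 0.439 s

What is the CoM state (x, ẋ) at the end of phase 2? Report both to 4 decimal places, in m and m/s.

x = 1.4293, ẋ = 4.0523

phase 1: p=-0.0427, T=0.299, ωT=1.006344, cosh=1.550568, sinh=1.185015; start (x,ẋ)=(0.148300, 0.431700) → end (x,ẋ)=(0.405454, 1.431165)
phase 2: p=0.2977, T=0.439, ωT=1.477542, cosh=2.305180, sinh=2.076982; start (x,ẋ)=(0.405454, 1.431165) → end (x,ẋ)=(1.429268, 4.052346)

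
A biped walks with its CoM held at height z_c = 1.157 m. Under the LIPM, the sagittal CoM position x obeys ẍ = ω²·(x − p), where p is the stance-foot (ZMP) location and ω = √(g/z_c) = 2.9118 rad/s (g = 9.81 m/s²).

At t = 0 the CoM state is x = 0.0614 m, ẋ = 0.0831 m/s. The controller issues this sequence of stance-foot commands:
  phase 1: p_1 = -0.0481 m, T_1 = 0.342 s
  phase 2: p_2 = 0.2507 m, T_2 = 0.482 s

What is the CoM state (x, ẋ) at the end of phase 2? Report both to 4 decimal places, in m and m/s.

x = 0.3700, ẋ = 0.5398

phase 1: p=-0.0481, T=0.342, ωT=0.995836, cosh=1.538200, sinh=1.168785; start (x,ẋ)=(0.061400, 0.083100) → end (x,ẋ)=(0.153689, 0.500482)
phase 2: p=0.2507, T=0.482, ωT=1.403488, cosh=2.157553, sinh=1.911815; start (x,ẋ)=(0.153689, 0.500482) → end (x,ẋ)=(0.369998, 0.539774)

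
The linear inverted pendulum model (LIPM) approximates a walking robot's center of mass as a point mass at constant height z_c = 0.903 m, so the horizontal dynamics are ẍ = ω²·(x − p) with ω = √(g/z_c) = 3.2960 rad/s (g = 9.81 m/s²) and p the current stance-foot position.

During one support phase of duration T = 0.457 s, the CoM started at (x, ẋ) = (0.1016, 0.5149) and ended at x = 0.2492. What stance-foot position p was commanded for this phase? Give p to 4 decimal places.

p = 0.2388

ωT = 3.2960·0.457 = 1.506272; cosh(ωT) = 2.365811, sinh(ωT) = 2.144076
x(T) = p + (x₀−p)·cosh(ωT) + (ẋ₀/ω)·sinh(ωT) ⇒ p·(1 − cosh) = x(T) − x₀·cosh − (ẋ₀/ω)·sinh
numerator   = 0.2492 − (0.1016)·2.365811 − (0.5149/3.2960)·2.144076 = -0.326113
denominator = 1 − 2.365811 = -1.365811
p = -0.326113 / -1.365811 = 0.2388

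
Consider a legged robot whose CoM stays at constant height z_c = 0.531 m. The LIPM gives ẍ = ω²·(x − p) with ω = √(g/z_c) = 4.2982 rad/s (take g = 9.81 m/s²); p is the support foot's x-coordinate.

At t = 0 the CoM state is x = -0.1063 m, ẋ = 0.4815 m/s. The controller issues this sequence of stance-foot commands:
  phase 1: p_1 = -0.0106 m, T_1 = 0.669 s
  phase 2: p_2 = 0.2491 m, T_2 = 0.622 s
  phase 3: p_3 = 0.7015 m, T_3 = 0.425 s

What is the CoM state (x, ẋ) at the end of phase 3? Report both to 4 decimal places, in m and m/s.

x = 0.5990, ẋ = -0.1145

phase 1: p=-0.0106, T=0.669, ωT=2.875496, cosh=8.895301, sinh=8.838913; start (x,ẋ)=(-0.106300, 0.481500) → end (x,ẋ)=(0.128287, 0.647309)
phase 2: p=0.2491, T=0.622, ωT=2.673480, cosh=7.279663, sinh=7.210651; start (x,ẋ)=(0.128287, 0.647309) → end (x,ẋ)=(0.455545, 0.967852)
phase 3: p=0.7015, T=0.425, ωT=1.826735, cosh=3.187252, sinh=3.026314; start (x,ẋ)=(0.455545, 0.967852) → end (x,ẋ)=(0.599034, -0.114517)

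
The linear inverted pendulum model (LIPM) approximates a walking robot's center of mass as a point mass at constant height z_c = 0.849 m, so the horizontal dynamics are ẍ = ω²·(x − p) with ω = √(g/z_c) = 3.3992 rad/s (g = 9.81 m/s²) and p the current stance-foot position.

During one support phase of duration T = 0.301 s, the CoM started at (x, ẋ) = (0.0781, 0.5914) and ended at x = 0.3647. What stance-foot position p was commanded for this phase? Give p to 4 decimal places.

ωT = 3.3992·0.301 = 1.023159; cosh(ωT) = 1.570714, sinh(ωT) = 1.211256
x(T) = p + (x₀−p)·cosh(ωT) + (ẋ₀/ω)·sinh(ωT) ⇒ p·(1 − cosh) = x(T) − x₀·cosh − (ẋ₀/ω)·sinh
numerator   = 0.3647 − (0.0781)·1.570714 − (0.5914/3.3992)·1.211256 = 0.031290
denominator = 1 − 1.570714 = -0.570714
p = 0.031290 / -0.570714 = -0.0548

p = -0.0548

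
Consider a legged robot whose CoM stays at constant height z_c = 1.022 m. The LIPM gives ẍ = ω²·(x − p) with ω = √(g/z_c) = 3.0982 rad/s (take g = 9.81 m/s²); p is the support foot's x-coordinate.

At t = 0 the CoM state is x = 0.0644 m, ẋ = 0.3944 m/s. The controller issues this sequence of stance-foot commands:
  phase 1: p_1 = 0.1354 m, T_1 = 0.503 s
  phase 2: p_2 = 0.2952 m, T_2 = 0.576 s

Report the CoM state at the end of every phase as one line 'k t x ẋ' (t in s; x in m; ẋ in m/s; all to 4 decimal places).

1 0.5030 0.2483 0.4790
2 1.0790 0.5990 1.0462

phase 1: p=0.1354, T=0.503, ωT=1.558395, cosh=2.480831, sinh=2.270357; start (x,ẋ)=(0.064400, 0.394400) → end (x,ẋ)=(0.248277, 0.479024)
phase 2: p=0.2952, T=0.576, ωT=1.784563, cosh=3.062424, sinh=2.894554; start (x,ẋ)=(0.248277, 0.479024) → end (x,ẋ)=(0.599039, 1.046173)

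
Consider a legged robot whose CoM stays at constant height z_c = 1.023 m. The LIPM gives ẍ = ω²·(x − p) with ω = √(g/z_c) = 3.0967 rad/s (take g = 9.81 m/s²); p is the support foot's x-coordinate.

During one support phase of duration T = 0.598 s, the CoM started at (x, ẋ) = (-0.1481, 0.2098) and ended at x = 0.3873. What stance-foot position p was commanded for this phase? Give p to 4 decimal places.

p = -0.2916

ωT = 3.0967·0.598 = 1.851827; cosh(ωT) = 3.264199, sinh(ωT) = 3.107248
x(T) = p + (x₀−p)·cosh(ωT) + (ẋ₀/ω)·sinh(ωT) ⇒ p·(1 − cosh) = x(T) − x₀·cosh − (ẋ₀/ω)·sinh
numerator   = 0.3873 − (-0.1481)·3.264199 − (0.2098/3.0967)·3.107248 = 0.660213
denominator = 1 − 3.264199 = -2.264199
p = 0.660213 / -2.264199 = -0.2916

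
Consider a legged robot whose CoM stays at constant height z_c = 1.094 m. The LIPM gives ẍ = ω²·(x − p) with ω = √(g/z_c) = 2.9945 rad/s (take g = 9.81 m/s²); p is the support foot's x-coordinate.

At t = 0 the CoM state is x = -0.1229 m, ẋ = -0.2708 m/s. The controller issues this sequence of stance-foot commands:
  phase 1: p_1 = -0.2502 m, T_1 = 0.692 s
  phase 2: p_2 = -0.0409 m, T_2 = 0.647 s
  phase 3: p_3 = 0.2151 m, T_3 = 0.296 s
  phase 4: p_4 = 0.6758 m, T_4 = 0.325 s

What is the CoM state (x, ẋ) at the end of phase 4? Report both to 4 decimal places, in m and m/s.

x = 0.9962, ẋ = 1.6125

phase 1: p=-0.2502, T=0.692, ωT=2.072194, cosh=4.034069, sinh=3.908160; start (x,ẋ)=(-0.122900, -0.270800) → end (x,ẋ)=(-0.090088, 0.397364)
phase 2: p=-0.0409, T=0.647, ωT=1.937442, cosh=3.542521, sinh=3.398449; start (x,ẋ)=(-0.090088, 0.397364) → end (x,ẋ)=(0.235819, 0.907106)
phase 3: p=0.2151, T=0.296, ωT=0.886372, cosh=1.419230, sinh=1.007081; start (x,ẋ)=(0.235819, 0.907106) → end (x,ẋ)=(0.549575, 1.349876)
phase 4: p=0.6758, T=0.325, ωT=0.973213, cosh=1.512150, sinh=1.134283; start (x,ẋ)=(0.549575, 1.349876) → end (x,ẋ)=(0.996246, 1.612477)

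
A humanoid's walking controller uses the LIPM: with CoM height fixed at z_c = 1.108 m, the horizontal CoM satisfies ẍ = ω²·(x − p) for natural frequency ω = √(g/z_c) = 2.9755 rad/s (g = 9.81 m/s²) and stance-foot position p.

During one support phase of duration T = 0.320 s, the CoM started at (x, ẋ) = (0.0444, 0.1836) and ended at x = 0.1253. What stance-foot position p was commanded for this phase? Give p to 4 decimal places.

ωT = 2.9755·0.320 = 0.952160; cosh(ωT) = 1.488604, sinh(ωT) = 1.102697
x(T) = p + (x₀−p)·cosh(ωT) + (ẋ₀/ω)·sinh(ωT) ⇒ p·(1 − cosh) = x(T) − x₀·cosh − (ẋ₀/ω)·sinh
numerator   = 0.1253 − (0.0444)·1.488604 − (0.1836/2.9755)·1.102697 = -0.008835
denominator = 1 − 1.488604 = -0.488604
p = -0.008835 / -0.488604 = 0.0181

p = 0.0181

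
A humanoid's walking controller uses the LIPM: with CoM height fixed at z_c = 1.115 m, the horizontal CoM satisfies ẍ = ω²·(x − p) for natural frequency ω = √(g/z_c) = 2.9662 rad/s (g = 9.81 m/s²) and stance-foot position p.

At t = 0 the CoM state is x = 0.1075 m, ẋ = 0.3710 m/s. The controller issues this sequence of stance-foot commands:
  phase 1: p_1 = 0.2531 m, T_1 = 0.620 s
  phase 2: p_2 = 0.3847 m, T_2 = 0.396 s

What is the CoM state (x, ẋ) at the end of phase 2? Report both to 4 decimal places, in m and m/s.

phase 1: p=0.2531, T=0.620, ωT=1.839044, cosh=3.224745, sinh=3.065776; start (x,ẋ)=(0.107500, 0.371000) → end (x,ẋ)=(0.167032, -0.127663)
phase 2: p=0.3847, T=0.396, ωT=1.174615, cosh=1.772917, sinh=1.463980; start (x,ẋ)=(0.167032, -0.127663) → end (x,ẋ)=(-0.064217, -1.171551)

x = -0.0642, ẋ = -1.1716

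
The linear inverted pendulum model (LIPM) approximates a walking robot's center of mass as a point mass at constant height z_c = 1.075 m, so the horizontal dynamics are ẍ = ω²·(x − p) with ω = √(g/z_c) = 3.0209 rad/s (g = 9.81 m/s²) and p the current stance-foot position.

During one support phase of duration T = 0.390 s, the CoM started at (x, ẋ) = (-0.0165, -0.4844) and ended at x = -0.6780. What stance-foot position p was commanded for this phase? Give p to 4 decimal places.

p = 0.5307

ωT = 3.0209·0.390 = 1.178151; cosh(ωT) = 1.778105, sinh(ωT) = 1.470258
x(T) = p + (x₀−p)·cosh(ωT) + (ẋ₀/ω)·sinh(ωT) ⇒ p·(1 − cosh) = x(T) − x₀·cosh − (ẋ₀/ω)·sinh
numerator   = -0.6780 − (-0.0165)·1.778105 − (-0.4844/3.0209)·1.470258 = -0.412906
denominator = 1 − 1.778105 = -0.778105
p = -0.412906 / -0.778105 = 0.5307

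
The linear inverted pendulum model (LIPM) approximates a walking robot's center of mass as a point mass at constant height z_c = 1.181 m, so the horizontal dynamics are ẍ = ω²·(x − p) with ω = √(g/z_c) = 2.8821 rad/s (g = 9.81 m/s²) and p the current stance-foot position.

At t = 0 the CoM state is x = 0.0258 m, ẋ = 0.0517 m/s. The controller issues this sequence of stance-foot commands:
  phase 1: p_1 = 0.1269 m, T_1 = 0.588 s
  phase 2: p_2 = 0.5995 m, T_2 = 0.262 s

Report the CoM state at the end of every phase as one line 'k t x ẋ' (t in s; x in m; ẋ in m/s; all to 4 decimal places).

phase 1: p=0.1269, T=0.588, ωT=1.694675, cosh=2.814267, sinh=2.630608; start (x,ẋ)=(0.025800, 0.051700) → end (x,ẋ)=(-0.110434, -0.621010)
phase 2: p=0.5995, T=0.262, ωT=0.755110, cosh=1.298902, sinh=0.828944; start (x,ẋ)=(-0.110434, -0.621010) → end (x,ẋ)=(-0.501248, -2.502733)

1 0.5880 -0.1104 -0.6210
2 0.8500 -0.5012 -2.5027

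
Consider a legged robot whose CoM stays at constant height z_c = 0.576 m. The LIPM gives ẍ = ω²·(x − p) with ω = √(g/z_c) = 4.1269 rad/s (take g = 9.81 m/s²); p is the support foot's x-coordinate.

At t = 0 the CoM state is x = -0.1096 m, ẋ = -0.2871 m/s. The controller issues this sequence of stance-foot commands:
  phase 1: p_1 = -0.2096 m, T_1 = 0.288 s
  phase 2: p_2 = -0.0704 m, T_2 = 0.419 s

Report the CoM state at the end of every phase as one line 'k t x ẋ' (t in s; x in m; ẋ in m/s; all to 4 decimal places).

phase 1: p=-0.2096, T=0.288, ωT=1.188547, cosh=1.793486, sinh=1.488823; start (x,ẋ)=(-0.109600, -0.287100) → end (x,ẋ)=(-0.133826, 0.099512)
phase 2: p=-0.0704, T=0.419, ωT=1.729171, cosh=2.906706, sinh=2.729274; start (x,ẋ)=(-0.133826, 0.099512) → end (x,ẋ)=(-0.188949, -0.425139)

1 0.2880 -0.1338 0.0995
2 0.7070 -0.1889 -0.4251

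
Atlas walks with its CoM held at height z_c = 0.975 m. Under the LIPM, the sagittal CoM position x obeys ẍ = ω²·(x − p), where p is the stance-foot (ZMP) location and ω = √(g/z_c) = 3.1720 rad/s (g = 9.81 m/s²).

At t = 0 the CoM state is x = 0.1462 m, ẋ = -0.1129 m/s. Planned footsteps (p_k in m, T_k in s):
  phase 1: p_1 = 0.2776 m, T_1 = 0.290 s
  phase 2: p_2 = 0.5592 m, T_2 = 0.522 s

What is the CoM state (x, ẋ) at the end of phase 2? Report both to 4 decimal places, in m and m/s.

x = -1.3059, ẋ = -5.7223

phase 1: p=0.2776, T=0.290, ωT=0.919880, cosh=1.453778, sinh=1.055211; start (x,ẋ)=(0.146200, -0.112900) → end (x,ẋ)=(0.049016, -0.603944)
phase 2: p=0.5592, T=0.522, ωT=1.655784, cosh=2.714063, sinh=2.523121; start (x,ẋ)=(0.049016, -0.603944) → end (x,ẋ)=(-1.305871, -5.722321)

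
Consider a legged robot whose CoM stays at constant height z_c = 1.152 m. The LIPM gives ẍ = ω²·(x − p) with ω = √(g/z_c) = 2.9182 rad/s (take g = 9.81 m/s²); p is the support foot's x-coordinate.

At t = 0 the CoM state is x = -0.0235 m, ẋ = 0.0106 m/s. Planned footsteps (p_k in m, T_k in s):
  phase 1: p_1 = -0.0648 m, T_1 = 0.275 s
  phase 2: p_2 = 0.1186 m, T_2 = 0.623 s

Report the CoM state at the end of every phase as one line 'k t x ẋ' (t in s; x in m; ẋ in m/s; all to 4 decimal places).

1 0.2750 -0.0062 0.1216
2 0.8980 -0.1510 -0.7079

phase 1: p=-0.0648, T=0.275, ωT=0.802505, cosh=1.339664, sinh=0.891459; start (x,ẋ)=(-0.023500, 0.010600) → end (x,ẋ)=(-0.006234, 0.121641)
phase 2: p=0.1186, T=0.623, ωT=1.818039, cosh=3.161054, sinh=2.998710; start (x,ẋ)=(-0.006234, 0.121641) → end (x,ẋ)=(-0.151010, -0.707888)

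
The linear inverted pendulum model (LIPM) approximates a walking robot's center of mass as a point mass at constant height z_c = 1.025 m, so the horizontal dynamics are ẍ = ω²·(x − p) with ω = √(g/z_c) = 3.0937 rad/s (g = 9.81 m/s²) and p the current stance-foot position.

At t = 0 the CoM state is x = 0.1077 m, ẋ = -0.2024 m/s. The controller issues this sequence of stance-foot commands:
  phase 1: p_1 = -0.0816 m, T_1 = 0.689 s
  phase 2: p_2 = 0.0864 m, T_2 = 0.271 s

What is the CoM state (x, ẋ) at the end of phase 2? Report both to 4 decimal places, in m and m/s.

x = 1.0696, ẋ = 3.2260

phase 1: p=-0.0816, T=0.689, ωT=2.131559, cosh=4.273325, sinh=4.154673; start (x,ẋ)=(0.107700, -0.202400) → end (x,ẋ)=(0.455528, 1.568211)
phase 2: p=0.0864, T=0.271, ωT=0.838393, cosh=1.372526, sinh=0.940121; start (x,ẋ)=(0.455528, 1.568211) → end (x,ẋ)=(1.069590, 3.226002)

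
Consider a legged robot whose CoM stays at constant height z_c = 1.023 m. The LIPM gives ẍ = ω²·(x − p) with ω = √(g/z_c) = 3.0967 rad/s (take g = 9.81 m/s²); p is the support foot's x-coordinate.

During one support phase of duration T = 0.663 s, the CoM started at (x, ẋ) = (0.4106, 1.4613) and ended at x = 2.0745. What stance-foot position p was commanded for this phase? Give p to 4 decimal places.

p = 0.4594

ωT = 3.0967·0.663 = 2.053112; cosh(ωT) = 3.960224, sinh(ωT) = 3.831889
x(T) = p + (x₀−p)·cosh(ωT) + (ẋ₀/ω)·sinh(ωT) ⇒ p·(1 − cosh) = x(T) − x₀·cosh − (ẋ₀/ω)·sinh
numerator   = 2.0745 − (0.4106)·3.960224 − (1.4613/3.0967)·3.831889 = -1.359796
denominator = 1 − 3.960224 = -2.960224
p = -1.359796 / -2.960224 = 0.4594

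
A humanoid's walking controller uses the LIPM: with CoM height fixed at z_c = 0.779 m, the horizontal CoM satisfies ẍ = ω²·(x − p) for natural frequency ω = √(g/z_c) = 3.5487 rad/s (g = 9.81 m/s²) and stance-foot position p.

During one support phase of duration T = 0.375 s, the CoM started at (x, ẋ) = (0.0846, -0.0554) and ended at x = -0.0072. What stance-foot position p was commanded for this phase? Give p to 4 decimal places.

p = 0.1474

ωT = 3.5487·0.375 = 1.330763; cosh(ωT) = 2.024102, sinh(ωT) = 1.759826
x(T) = p + (x₀−p)·cosh(ωT) + (ẋ₀/ω)·sinh(ωT) ⇒ p·(1 − cosh) = x(T) − x₀·cosh − (ẋ₀/ω)·sinh
numerator   = -0.0072 − (0.0846)·2.024102 − (-0.0554/3.5487)·1.759826 = -0.150966
denominator = 1 − 2.024102 = -1.024102
p = -0.150966 / -1.024102 = 0.1474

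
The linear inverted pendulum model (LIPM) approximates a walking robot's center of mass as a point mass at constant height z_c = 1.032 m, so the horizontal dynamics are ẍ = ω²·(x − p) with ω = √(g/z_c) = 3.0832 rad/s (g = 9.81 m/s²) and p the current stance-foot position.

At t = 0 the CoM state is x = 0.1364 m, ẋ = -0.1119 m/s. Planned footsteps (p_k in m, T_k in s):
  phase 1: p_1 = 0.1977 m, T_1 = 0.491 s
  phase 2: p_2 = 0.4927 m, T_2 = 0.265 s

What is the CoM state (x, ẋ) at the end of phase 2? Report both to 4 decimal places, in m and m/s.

phase 1: p=0.1977, T=0.491, ωT=1.513851, cosh=2.382129, sinh=2.162068; start (x,ẋ)=(0.136400, -0.111900) → end (x,ẋ)=(-0.026793, -0.675192)
phase 2: p=0.4927, T=0.265, ωT=0.817048, cosh=1.352770, sinh=0.911037; start (x,ẋ)=(-0.026793, -0.675192) → end (x,ẋ)=(-0.409564, -2.372589)

x = -0.4096, ẋ = -2.3726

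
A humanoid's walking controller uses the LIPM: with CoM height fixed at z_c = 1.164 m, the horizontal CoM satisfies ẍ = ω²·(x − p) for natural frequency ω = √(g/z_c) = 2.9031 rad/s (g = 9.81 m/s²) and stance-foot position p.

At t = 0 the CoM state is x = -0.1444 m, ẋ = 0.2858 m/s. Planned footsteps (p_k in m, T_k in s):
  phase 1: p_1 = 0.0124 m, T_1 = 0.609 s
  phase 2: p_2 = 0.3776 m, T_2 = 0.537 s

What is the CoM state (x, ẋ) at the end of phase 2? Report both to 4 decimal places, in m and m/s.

x = -1.3461, ẋ = -4.7545

phase 1: p=0.0124, T=0.609, ωT=1.767988, cosh=3.014864, sinh=2.844188; start (x,ẋ)=(-0.144400, 0.285800) → end (x,ẋ)=(-0.180330, -0.433044)
phase 2: p=0.3776, T=0.537, ωT=1.558965, cosh=2.482125, sinh=2.271772; start (x,ẋ)=(-0.180330, -0.433044) → end (x,ẋ)=(-1.346124, -4.754520)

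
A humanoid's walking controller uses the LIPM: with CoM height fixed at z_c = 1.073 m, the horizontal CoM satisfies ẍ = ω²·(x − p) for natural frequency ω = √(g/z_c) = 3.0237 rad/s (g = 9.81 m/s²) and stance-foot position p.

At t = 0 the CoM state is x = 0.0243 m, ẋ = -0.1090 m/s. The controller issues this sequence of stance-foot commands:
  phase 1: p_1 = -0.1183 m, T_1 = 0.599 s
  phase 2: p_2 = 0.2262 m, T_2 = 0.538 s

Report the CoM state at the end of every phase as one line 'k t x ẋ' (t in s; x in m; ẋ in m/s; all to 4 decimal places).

phase 1: p=-0.1183, T=0.599, ωT=1.811196, cosh=3.140610, sinh=2.977152; start (x,ẋ)=(0.024300, -0.109000) → end (x,ẋ)=(0.222229, 0.941361)
phase 2: p=0.2262, T=0.538, ωT=1.626751, cosh=2.641942, sinh=2.445375; start (x,ẋ)=(0.222229, 0.941361) → end (x,ẋ)=(0.977021, 2.457658)

1 0.5990 0.2222 0.9414
2 1.1370 0.9770 2.4577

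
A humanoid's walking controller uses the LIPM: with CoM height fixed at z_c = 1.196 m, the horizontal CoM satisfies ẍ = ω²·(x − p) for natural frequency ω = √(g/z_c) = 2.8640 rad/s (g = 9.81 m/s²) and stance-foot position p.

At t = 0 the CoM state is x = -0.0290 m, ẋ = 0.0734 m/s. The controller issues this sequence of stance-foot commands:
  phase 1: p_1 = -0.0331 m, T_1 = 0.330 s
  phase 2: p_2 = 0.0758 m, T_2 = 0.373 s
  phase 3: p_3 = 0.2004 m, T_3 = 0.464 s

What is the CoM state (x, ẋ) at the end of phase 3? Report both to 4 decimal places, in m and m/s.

x = -0.2348, ẋ = -1.1214

phase 1: p=-0.0331, T=0.330, ωT=0.945120, cosh=1.480878, sinh=1.092245; start (x,ẋ)=(-0.029000, 0.073400) → end (x,ẋ)=(0.000964, 0.121522)
phase 2: p=0.0758, T=0.373, ωT=1.068272, cosh=1.626974, sinh=1.283372; start (x,ẋ)=(0.000964, 0.121522) → end (x,ẋ)=(0.008499, -0.077352)
phase 3: p=0.2004, T=0.464, ωT=1.328896, cosh=2.020820, sinh=1.756051; start (x,ẋ)=(0.008499, -0.077352) → end (x,ẋ)=(-0.234826, -1.121449)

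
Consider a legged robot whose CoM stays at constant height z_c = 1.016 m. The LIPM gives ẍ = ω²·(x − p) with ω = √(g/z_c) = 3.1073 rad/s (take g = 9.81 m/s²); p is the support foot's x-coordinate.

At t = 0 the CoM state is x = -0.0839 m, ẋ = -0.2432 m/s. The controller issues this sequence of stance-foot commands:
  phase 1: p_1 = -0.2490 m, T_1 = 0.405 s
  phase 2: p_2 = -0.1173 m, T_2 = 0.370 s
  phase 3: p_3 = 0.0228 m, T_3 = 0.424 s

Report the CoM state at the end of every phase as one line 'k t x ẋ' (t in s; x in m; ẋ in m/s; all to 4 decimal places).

1 0.4050 -0.0616 0.3675
2 0.7750 0.1474 0.8841
3 1.1990 0.7652 2.4399

phase 1: p=-0.2490, T=0.405, ωT=1.258457, cosh=1.902038, sinh=1.617946; start (x,ẋ)=(-0.083900, -0.243200) → end (x,ẋ)=(-0.061606, 0.367455)
phase 2: p=-0.1173, T=0.370, ωT=1.149701, cosh=1.736990, sinh=1.420259; start (x,ẋ)=(-0.061606, 0.367455) → end (x,ẋ)=(0.147394, 0.884054)
phase 3: p=0.0228, T=0.424, ωT=1.317495, cosh=2.000931, sinh=1.733126; start (x,ẋ)=(0.147394, 0.884054) → end (x,ẋ)=(0.765193, 2.439911)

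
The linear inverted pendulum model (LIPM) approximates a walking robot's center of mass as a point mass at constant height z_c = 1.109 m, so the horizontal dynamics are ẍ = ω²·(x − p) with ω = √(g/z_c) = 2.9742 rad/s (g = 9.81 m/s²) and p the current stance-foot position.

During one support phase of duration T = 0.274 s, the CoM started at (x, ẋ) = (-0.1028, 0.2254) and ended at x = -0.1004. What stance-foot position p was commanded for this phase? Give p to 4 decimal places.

p = 0.0865

ωT = 2.9742·0.274 = 0.814931; cosh(ωT) = 1.350845, sinh(ωT) = 0.908175
x(T) = p + (x₀−p)·cosh(ωT) + (ẋ₀/ω)·sinh(ωT) ⇒ p·(1 − cosh) = x(T) − x₀·cosh − (ẋ₀/ω)·sinh
numerator   = -0.1004 − (-0.1028)·1.350845 − (0.2254/2.9742)·0.908175 = -0.030359
denominator = 1 − 1.350845 = -0.350845
p = -0.030359 / -0.350845 = 0.0865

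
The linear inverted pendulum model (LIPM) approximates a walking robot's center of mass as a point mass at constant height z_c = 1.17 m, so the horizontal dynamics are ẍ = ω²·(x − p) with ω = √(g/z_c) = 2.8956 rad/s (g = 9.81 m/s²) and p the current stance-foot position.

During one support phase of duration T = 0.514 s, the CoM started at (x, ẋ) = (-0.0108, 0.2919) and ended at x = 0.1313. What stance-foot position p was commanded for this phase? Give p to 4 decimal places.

p = 0.0418

ωT = 2.8956·0.514 = 1.488338; cosh(ωT) = 2.327738, sinh(ωT) = 2.101991
x(T) = p + (x₀−p)·cosh(ωT) + (ẋ₀/ω)·sinh(ωT) ⇒ p·(1 − cosh) = x(T) − x₀·cosh − (ẋ₀/ω)·sinh
numerator   = 0.1313 − (-0.0108)·2.327738 − (0.2919/2.8956)·2.101991 = -0.055458
denominator = 1 − 2.327738 = -1.327738
p = -0.055458 / -1.327738 = 0.0418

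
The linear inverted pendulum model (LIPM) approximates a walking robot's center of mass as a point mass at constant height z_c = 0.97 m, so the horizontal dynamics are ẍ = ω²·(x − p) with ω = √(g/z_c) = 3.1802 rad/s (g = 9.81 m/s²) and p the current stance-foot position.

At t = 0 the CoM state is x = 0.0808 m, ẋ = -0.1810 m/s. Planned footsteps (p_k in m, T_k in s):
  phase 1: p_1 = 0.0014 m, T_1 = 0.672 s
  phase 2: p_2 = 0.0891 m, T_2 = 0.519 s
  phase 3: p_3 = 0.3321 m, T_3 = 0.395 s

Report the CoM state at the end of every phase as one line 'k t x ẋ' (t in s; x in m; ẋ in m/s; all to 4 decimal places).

phase 1: p=0.0014, T=0.672, ωT=2.137094, cosh=4.296387, sinh=4.178390; start (x,ẋ)=(0.080800, -0.181000) → end (x,ẋ)=(0.104722, 0.277430)
phase 2: p=0.0891, T=0.519, ωT=1.650524, cosh=2.700829, sinh=2.508879; start (x,ẋ)=(0.104722, 0.277430) → end (x,ẋ)=(0.350157, 0.873932)
phase 3: p=0.3321, T=0.395, ωT=1.256179, cosh=1.898358, sinh=1.613618; start (x,ẋ)=(0.350157, 0.873932) → end (x,ẋ)=(0.809808, 1.751700)

1 0.6720 0.1047 0.2774
2 1.1910 0.3502 0.8739
3 1.5860 0.8098 1.7517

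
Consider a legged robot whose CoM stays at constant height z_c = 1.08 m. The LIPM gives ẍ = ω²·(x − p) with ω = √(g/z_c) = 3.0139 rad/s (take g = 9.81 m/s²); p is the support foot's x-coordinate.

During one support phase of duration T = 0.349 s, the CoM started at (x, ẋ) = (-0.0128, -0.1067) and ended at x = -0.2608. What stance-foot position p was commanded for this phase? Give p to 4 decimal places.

ωT = 3.0139·0.349 = 1.051851; cosh(ωT) = 1.606118, sinh(ωT) = 1.256828
x(T) = p + (x₀−p)·cosh(ωT) + (ẋ₀/ω)·sinh(ωT) ⇒ p·(1 − cosh) = x(T) − x₀·cosh − (ẋ₀/ω)·sinh
numerator   = -0.2608 − (-0.0128)·1.606118 − (-0.1067/3.0139)·1.256828 = -0.195747
denominator = 1 − 1.606118 = -0.606118
p = -0.195747 / -0.606118 = 0.3230

p = 0.3230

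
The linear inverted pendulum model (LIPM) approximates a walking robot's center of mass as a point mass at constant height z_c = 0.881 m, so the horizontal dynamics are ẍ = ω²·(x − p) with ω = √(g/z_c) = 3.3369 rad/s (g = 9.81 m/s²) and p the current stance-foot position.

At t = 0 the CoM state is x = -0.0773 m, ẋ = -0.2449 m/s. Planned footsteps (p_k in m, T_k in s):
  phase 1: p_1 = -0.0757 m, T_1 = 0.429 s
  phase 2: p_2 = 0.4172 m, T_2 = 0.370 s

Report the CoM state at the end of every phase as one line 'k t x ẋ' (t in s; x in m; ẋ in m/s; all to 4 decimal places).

phase 1: p=-0.0757, T=0.429, ωT=1.431530, cosh=2.212020, sinh=1.973077; start (x,ẋ)=(-0.077300, -0.244900) → end (x,ẋ)=(-0.224046, -0.552258)
phase 2: p=0.4172, T=0.370, ωT=1.234653, cosh=1.864061, sinh=1.573125; start (x,ẋ)=(-0.224046, -0.552258) → end (x,ẋ)=(-1.038475, -4.395576)

1 0.4290 -0.2240 -0.5523
2 0.7990 -1.0385 -4.3956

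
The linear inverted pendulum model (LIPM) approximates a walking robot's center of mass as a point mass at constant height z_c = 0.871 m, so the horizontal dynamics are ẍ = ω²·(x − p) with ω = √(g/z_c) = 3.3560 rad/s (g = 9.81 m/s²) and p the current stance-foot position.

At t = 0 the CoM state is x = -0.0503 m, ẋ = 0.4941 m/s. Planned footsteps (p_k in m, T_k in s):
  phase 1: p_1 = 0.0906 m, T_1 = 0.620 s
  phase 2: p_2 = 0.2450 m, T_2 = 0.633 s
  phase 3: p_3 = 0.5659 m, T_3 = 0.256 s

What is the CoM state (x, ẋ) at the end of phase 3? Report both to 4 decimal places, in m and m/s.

x = -0.9101, ẋ = -4.4651

phase 1: p=0.0906, T=0.620, ωT=2.080720, cosh=4.067537, sinh=3.942697; start (x,ẋ)=(-0.050300, 0.494100) → end (x,ẋ)=(0.097963, 0.145425)
phase 2: p=0.2450, T=0.633, ωT=2.124348, cosh=4.243476, sinh=4.123965; start (x,ẋ)=(0.097963, 0.145425) → end (x,ẋ)=(-0.200246, -1.417893)
phase 3: p=0.5659, T=0.256, ωT=0.859136, cosh=1.392324, sinh=0.968796; start (x,ẋ)=(-0.200246, -1.417893) → end (x,ẋ)=(-0.910135, -4.465121)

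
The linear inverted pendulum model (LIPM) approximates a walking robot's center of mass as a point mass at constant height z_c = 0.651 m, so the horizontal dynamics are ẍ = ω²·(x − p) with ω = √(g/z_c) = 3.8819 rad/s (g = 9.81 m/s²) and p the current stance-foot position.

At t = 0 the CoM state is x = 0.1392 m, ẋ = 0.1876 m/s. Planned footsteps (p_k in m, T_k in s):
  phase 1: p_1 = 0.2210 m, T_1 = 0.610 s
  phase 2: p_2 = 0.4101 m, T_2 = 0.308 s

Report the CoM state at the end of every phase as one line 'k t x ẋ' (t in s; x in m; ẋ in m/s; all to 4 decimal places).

phase 1: p=0.2210, T=0.610, ωT=2.367959, cosh=5.384626, sinh=5.290955; start (x,ẋ)=(0.139200, 0.187600) → end (x,ẋ)=(0.036233, -0.669931)
phase 2: p=0.4101, T=0.308, ωT=1.195625, cosh=1.804069, sinh=1.501555; start (x,ẋ)=(0.036233, -0.669931) → end (x,ẋ)=(-0.523518, -3.387831)

1 0.6100 0.0362 -0.6699
2 0.9180 -0.5235 -3.3878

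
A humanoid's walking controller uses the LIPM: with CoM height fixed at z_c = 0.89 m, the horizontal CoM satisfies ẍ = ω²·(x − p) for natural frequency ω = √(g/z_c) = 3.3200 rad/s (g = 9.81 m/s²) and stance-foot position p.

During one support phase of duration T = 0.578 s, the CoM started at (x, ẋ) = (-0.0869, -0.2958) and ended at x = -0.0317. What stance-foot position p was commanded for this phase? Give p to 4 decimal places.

ωT = 3.3200·0.578 = 1.918960; cosh(ωT) = 3.480314, sinh(ωT) = 3.333554
x(T) = p + (x₀−p)·cosh(ωT) + (ẋ₀/ω)·sinh(ωT) ⇒ p·(1 − cosh) = x(T) − x₀·cosh − (ẋ₀/ω)·sinh
numerator   = -0.0317 − (-0.0869)·3.480314 − (-0.2958/3.3200)·3.333554 = 0.567747
denominator = 1 − 3.480314 = -2.480314
p = 0.567747 / -2.480314 = -0.2289

p = -0.2289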